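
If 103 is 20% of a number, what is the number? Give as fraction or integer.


Given: 103 is 20% of the whole
Set up: 103 = 20/100 * whole
whole = 103 * 100 / 20
whole = 10300 / 20
whole = 515

515


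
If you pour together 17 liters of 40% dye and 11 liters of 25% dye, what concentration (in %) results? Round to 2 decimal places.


Solute in mixture 1 = 40% of 17 L = 17*40/100 = 34/5 L
Solute in mixture 2 = 25% of 11 L = 11*25/100 = 11/4 L
Total solute = 34/5 + 11/4 = 191/20 L
Total volume = 17 + 11 = 28 L
Final concentration = 191/20/28 * 100 = 34.11%

34.11


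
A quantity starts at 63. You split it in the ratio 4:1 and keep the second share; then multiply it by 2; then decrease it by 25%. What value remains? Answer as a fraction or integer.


Start with 63.
Step 1: Split 4:1, second share = 63 * 1/5 = 63/5
Step 2: Multiply by 2: 63/5 * 2 = 126/5
Step 3: Decrease by 25%: 126/5 * 75/100 = 189/10
Final result = 189/10

189/10


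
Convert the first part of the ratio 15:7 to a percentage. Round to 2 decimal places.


Total parts = 15 + 7 = 22
First part fraction = 15/22
Percentage = (15/22) * 100
= 0.681818 * 100
= 68.18%

68.18


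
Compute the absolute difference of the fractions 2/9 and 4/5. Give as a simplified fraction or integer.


Simplify: 2/9 = 2/9 and 4/5 = 4/5
Find common denominator: LCD = 45
Convert: 10/45 and 36/45
Difference = |10 - 36|/45 = 26/45
Simplified = 26/45

26/45


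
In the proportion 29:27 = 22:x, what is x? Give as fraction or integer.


Setting up: 29/27 = 22/x
Cross multiply: 29 * x = 27 * 22
29x = 594
x = 594/29
x = 594/29

594/29


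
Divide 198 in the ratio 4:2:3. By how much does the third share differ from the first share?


Total parts = 4 + 2 + 3 = 9
Value per part = 198 / 9 = 22
Shares: 4*22=88, 2*22=44, 3*22=66
Third share = 66, first share = 88
Difference = |66 - 88| = 22

22


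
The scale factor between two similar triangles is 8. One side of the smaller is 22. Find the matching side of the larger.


Similar triangles have proportional sides
Scale factor = 8
Smaller side = 22
Corresponding larger side = 22 * 8
= 176

176


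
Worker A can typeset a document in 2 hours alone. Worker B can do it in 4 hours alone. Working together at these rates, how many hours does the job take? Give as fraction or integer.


Rate of A = 1/2 job per hour
Rate of B = 1/4 job per hour
Combined rate = 1/2 + 1/4
Find common denominator: (4 + 2)/(2*4) = 6/8
Combined rate = 3/4 job per hour
Time together = 1 / (3/4) = 4/3 hours

4/3


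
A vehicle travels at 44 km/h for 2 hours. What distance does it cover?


Using distance = speed * time
Speed = 44 km/h
Time = 2 hours
Distance = 44 * 2
= 88 km

88


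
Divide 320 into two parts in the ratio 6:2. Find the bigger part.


Total parts = 6 + 2 = 8
Value per part = 320 / 8 = 40
First share = 6 * 40 = 240
Second share = 2 * 40 = 80
Larger share = 240

240


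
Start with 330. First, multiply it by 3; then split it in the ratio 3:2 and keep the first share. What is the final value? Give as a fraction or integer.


Start with 330.
Step 1: Multiply by 3: 330 * 3 = 990
Step 2: Split 3:2, first share = 990 * 3/5 = 594
Final result = 594

594


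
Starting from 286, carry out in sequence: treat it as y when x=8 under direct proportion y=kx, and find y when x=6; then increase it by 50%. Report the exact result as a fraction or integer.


Start with 286.
Step 1: Direct prop: k = (286)/8; new y = k*6 = 286*6/8 = 429/2
Step 2: Increase by 50%: 429/2 * 150/100 = 1287/4
Final result = 1287/4

1287/4


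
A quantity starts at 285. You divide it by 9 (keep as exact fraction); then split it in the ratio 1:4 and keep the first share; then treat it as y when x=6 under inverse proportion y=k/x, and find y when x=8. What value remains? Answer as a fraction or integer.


Start with 285.
Step 1: Divide by 9: 285 / 9 = 95/3
Step 2: Split 1:4, first share = 95/3 * 1/5 = 19/3
Step 3: Inverse prop: k = (19/3)*6; new y = k/8 = 19/3*6/8 = 19/4
Final result = 19/4

19/4


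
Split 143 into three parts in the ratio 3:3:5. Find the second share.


Ratio = 3:3:5
Total parts = 3 + 3 + 5 = 11
Value per part = 143 / 11 = 13
First share = 3 * 13 = 39
Middle share = 3 * 13 = 39
Third share = 5 * 13 = 65

39


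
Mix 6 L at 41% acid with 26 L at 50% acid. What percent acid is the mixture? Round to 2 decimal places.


Solute in mixture 1 = 41% of 6 L = 6*41/100 = 123/50 L
Solute in mixture 2 = 50% of 26 L = 26*50/100 = 13 L
Total solute = 123/50 + 13 = 773/50 L
Total volume = 6 + 26 = 32 L
Final concentration = 773/50/32 * 100 = 48.31%

48.31


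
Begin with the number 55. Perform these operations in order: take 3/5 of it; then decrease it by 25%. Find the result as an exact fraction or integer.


Start with 55.
Step 1: Take 3/5: 55 * 3/5 = 33
Step 2: Decrease by 25%: 33 * 75/100 = 99/4
Final result = 99/4

99/4


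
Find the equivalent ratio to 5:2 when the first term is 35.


Original ratio: 5:2
First term target: 35
Scale factor = 35 / 5 = 7
Multiply second term: 2 * 7 = 14
Equivalent ratio = 35:14

35:14


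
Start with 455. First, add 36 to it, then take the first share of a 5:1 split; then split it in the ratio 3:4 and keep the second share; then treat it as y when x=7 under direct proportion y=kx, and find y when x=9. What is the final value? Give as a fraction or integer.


Start with 455.
Step 1: Add 36: 455+36=491; split 5:1 first = 491*5/6 = 2455/6
Step 2: Split 3:4, second share = 2455/6 * 4/7 = 4910/21
Step 3: Direct prop: k = (4910/21)/7; new y = k*9 = 4910/21*9/7 = 14730/49
Final result = 14730/49

14730/49


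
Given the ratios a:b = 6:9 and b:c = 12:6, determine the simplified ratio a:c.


Given a:b = 6:9 and b:c = 12:6
Make b consistent. Multiply first ratio by 12: a:b = 72:108
Multiply second ratio by 9: b:c = 108:54
Now b = 108 in both, so a:b:c = 72:108:54
Therefore a:c = 72:54
Simplify by GCD: a:c = 4:3

4:3


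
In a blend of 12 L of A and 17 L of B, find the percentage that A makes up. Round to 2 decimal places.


Volume of A = 12 L
Volume of B = 17 L
Total volume = 12 + 17 = 29 L
Percentage of A = (12/29) * 100
= 41.38%

41.38


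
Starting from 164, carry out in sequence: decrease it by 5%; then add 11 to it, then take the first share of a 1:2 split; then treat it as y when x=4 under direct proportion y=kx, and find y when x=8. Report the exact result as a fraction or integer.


Start with 164.
Step 1: Decrease by 5%: 164 * 95/100 = 779/5
Step 2: Add 11: 779/5+11=834/5; split 1:2 first = 834/5*1/3 = 278/5
Step 3: Direct prop: k = (278/5)/4; new y = k*8 = 278/5*8/4 = 556/5
Final result = 556/5

556/5


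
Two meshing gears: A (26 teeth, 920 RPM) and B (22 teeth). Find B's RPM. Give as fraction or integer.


Gear ratio: teeth_A * RPM_A = teeth_B * RPM_B
26 * 920 = 22 * RPM_B
23920 = 22 * RPM_B
RPM_B = 23920 / 22
RPM_B = 11960/11

11960/11


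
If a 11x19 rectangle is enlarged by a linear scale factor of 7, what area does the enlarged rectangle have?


Original dimensions: 11 x 19
Enlargement factor = 7
New width = 11 * 7 = 77
New height = 19 * 7 = 133
New area = 77 * 133 = 10241

10241


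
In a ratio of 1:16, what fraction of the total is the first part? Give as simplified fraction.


Total parts = 1 + 16 = 17
First part fraction = 1/17
Simplify: 1/17 = 1/17

1/17


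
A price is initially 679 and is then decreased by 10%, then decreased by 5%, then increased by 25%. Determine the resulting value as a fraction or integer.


Start: 679
Step 1: decrease by 10% => multiply by 90/100
  679 * 90/100 = 6111/10
Step 2: decrease by 5% => multiply by 95/100
  6111/10 * 95/100 = 116109/200
Step 3: increase by 25% => multiply by 125/100
  116109/200 * 125/100 = 116109/160
Final value = 116109/160

116109/160


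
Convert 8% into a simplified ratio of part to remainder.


Part = 8%, Remainder = 92%
Ratio = 8:92
GCD(8, 92) = 4
Simplify: 2:23 = 2:23

2:23


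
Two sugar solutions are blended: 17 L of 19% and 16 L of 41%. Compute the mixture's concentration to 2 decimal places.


Solute in mixture 1 = 19% of 17 L = 17*19/100 = 323/100 L
Solute in mixture 2 = 41% of 16 L = 16*41/100 = 164/25 L
Total solute = 323/100 + 164/25 = 979/100 L
Total volume = 17 + 16 = 33 L
Final concentration = 979/100/33 * 100 = 29.67%

29.67


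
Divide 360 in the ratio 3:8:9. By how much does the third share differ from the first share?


Total parts = 3 + 8 + 9 = 20
Value per part = 360 / 20 = 18
Shares: 3*18=54, 8*18=144, 9*18=162
Third share = 162, first share = 54
Difference = |162 - 54| = 108

108


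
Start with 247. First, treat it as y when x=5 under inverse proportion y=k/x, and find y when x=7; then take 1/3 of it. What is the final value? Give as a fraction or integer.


Start with 247.
Step 1: Inverse prop: k = (247)*5; new y = k/7 = 247*5/7 = 1235/7
Step 2: Take 1/3: 1235/7 * 1/3 = 1235/21
Final result = 1235/21

1235/21


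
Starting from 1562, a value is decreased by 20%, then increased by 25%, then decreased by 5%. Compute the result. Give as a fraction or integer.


Start: 1562
Step 1: decrease by 20% => multiply by 80/100
  1562 * 80/100 = 6248/5
Step 2: increase by 25% => multiply by 125/100
  6248/5 * 125/100 = 1562
Step 3: decrease by 5% => multiply by 95/100
  1562 * 95/100 = 14839/10
Final value = 14839/10

14839/10


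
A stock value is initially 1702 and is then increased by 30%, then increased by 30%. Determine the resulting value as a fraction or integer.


Start: 1702
Step 1: increase by 30% => multiply by 130/100
  1702 * 130/100 = 11063/5
Step 2: increase by 30% => multiply by 130/100
  11063/5 * 130/100 = 143819/50
Final value = 143819/50

143819/50


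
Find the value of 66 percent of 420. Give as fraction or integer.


Compute 66% of 420
Convert percentage: 66% = 66/100
Multiply: 420 * 66/100
= 27720/100
= 1386/5

1386/5


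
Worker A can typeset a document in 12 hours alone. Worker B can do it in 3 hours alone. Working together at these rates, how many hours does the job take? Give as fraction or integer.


Rate of A = 1/12 job per hour
Rate of B = 1/3 job per hour
Combined rate = 1/12 + 1/3
Find common denominator: (3 + 12)/(12*3) = 15/36
Combined rate = 5/12 job per hour
Time together = 1 / (5/12) = 12/5 hours

12/5


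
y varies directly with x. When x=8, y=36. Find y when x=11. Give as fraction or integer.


Direct proportion: y = kx
Find k: k = 36/8 = 9/2
Compute y at x=11: y = 9/2 * 11
y = 99/2

99/2


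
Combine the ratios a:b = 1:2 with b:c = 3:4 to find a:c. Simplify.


Given a:b = 1:2 and b:c = 3:4
Make b consistent. Multiply first ratio by 3: a:b = 3:6
Multiply second ratio by 2: b:c = 6:8
Now b = 6 in both, so a:b:c = 3:6:8
Therefore a:c = 3:8
Simplify by GCD: a:c = 3:8

3:8


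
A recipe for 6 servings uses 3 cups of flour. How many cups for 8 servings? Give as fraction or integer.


Original: 3 cups for 6 servings
Target servings = 8
Scaling factor = 8/6
New amount = 3 * 8/6
= 24/6
= 4 cups

4


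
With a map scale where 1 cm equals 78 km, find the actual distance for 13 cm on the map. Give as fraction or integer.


Map scale: 1 cm = 78 km
Measured distance on map = 13 cm
Set up proportion: 13 * 78 / 1
= 1014 / 1
= 1014 km

1014


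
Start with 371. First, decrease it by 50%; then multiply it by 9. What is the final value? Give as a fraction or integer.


Start with 371.
Step 1: Decrease by 50%: 371 * 50/100 = 371/2
Step 2: Multiply by 9: 371/2 * 9 = 3339/2
Final result = 3339/2

3339/2


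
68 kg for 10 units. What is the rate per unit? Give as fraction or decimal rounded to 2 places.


Total kg = 68
Number of units = 10
Unit rate = 68 / 10
= 6.80 kg per unit

6.80


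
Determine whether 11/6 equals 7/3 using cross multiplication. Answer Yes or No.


Cross multiply to check 11/6 = 7/3
Left cross product: 11 * 3 = 33
Right cross product: 6 * 7 = 42
33 != 42
Not equal, so proportions differ => No

No


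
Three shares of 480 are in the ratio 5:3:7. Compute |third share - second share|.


Total parts = 5 + 3 + 7 = 15
Value per part = 480 / 15 = 32
Shares: 5*32=160, 3*32=96, 7*32=224
Third share = 224, second share = 96
Difference = |224 - 96| = 128

128


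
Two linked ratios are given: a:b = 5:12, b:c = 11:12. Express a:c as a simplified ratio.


Given a:b = 5:12 and b:c = 11:12
Make b consistent. Multiply first ratio by 11: a:b = 55:132
Multiply second ratio by 12: b:c = 132:144
Now b = 132 in both, so a:b:c = 55:132:144
Therefore a:c = 55:144
Simplify by GCD: a:c = 55:144

55:144


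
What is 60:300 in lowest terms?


Find GCD(60, 300)
GCD = 60
Divide both by 60: 60/60 = 1, 300/60 = 5
Simplified ratio = 1:5

1:5


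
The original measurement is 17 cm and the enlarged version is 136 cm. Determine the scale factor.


Original length = 17 cm
Scaled length = 136 cm
Scale factor = 136 / 17
= 8

8


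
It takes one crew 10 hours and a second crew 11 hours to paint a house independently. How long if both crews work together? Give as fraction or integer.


Rate of A = 1/10 job per hour
Rate of B = 1/11 job per hour
Combined rate = 1/10 + 1/11
Find common denominator: (11 + 10)/(10*11) = 21/110
Combined rate = 21/110 job per hour
Time together = 1 / (21/110) = 110/21 hours

110/21


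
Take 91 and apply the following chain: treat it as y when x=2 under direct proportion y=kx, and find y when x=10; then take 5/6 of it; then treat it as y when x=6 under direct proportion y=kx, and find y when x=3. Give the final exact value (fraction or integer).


Start with 91.
Step 1: Direct prop: k = (91)/2; new y = k*10 = 91*10/2 = 455
Step 2: Take 5/6: 455 * 5/6 = 2275/6
Step 3: Direct prop: k = (2275/6)/6; new y = k*3 = 2275/6*3/6 = 2275/12
Final result = 2275/12

2275/12


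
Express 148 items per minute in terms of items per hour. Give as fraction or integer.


Converting from per minute to per hour
Rate = 148 items per minute
Multiply by 60: 148 * 60
= 8880 items per hour

8880


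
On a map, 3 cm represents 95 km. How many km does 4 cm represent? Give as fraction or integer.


Map scale: 3 cm = 95 km
Measured distance on map = 4 cm
Set up proportion: 4 * 95 / 3
= 380 / 3
= 380/3 km

380/3


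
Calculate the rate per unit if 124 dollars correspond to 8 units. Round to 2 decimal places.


Total dollars = 124
Number of units = 8
Unit rate = 124 / 8
= 15.50 dollars per unit

15.50


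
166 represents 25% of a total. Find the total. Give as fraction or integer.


Given: 166 is 25% of the whole
Set up: 166 = 25/100 * whole
whole = 166 * 100 / 25
whole = 16600 / 25
whole = 664

664


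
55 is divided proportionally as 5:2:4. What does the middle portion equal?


Ratio = 5:2:4
Total parts = 5 + 2 + 4 = 11
Value per part = 55 / 11 = 5
First share = 5 * 5 = 25
Middle share = 2 * 5 = 10
Third share = 4 * 5 = 20

10


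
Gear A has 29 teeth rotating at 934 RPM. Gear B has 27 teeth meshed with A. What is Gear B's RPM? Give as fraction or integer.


Gear ratio: teeth_A * RPM_A = teeth_B * RPM_B
29 * 934 = 27 * RPM_B
27086 = 27 * RPM_B
RPM_B = 27086 / 27
RPM_B = 27086/27

27086/27


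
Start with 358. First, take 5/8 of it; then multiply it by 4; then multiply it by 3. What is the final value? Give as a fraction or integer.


Start with 358.
Step 1: Take 5/8: 358 * 5/8 = 895/4
Step 2: Multiply by 4: 895/4 * 4 = 895
Step 3: Multiply by 3: 895 * 3 = 2685
Final result = 2685

2685


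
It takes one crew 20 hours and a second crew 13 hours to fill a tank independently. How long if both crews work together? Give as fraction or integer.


Rate of A = 1/20 job per hour
Rate of B = 1/13 job per hour
Combined rate = 1/20 + 1/13
Find common denominator: (13 + 20)/(20*13) = 33/260
Combined rate = 33/260 job per hour
Time together = 1 / (33/260) = 260/33 hours

260/33


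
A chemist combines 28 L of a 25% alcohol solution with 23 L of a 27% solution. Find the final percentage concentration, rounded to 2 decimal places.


Solute in mixture 1 = 25% of 28 L = 28*25/100 = 7 L
Solute in mixture 2 = 27% of 23 L = 23*27/100 = 621/100 L
Total solute = 7 + 621/100 = 1321/100 L
Total volume = 28 + 23 = 51 L
Final concentration = 1321/100/51 * 100 = 25.90%

25.90


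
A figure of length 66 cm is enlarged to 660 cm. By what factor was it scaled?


Original length = 66 cm
Scaled length = 660 cm
Scale factor = 660 / 66
= 10

10


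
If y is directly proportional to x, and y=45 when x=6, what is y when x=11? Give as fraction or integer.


Direct proportion: y = kx
Find k: k = 45/6 = 15/2
Compute y at x=11: y = 15/2 * 11
y = 165/2

165/2


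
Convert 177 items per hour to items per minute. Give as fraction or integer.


Converting from per hour to per minute
Rate = 177 items per hour
Divide by 60: 177/60
= 59/20 items per minute

59/20


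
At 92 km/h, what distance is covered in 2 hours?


Using distance = speed * time
Speed = 92 km/h
Time = 2 hours
Distance = 92 * 2
= 184 km

184


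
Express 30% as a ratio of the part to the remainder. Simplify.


Part = 30%, Remainder = 70%
Ratio = 30:70
GCD(30, 70) = 10
Simplify: 3:7 = 3:7

3:7


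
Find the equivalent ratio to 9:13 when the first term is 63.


Original ratio: 9:13
First term target: 63
Scale factor = 63 / 9 = 7
Multiply second term: 13 * 7 = 91
Equivalent ratio = 63:91

63:91


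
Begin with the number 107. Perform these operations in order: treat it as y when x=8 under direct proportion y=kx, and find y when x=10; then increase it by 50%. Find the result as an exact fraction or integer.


Start with 107.
Step 1: Direct prop: k = (107)/8; new y = k*10 = 107*10/8 = 535/4
Step 2: Increase by 50%: 535/4 * 150/100 = 1605/8
Final result = 1605/8

1605/8


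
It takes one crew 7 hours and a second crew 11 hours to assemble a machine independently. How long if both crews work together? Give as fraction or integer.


Rate of A = 1/7 job per hour
Rate of B = 1/11 job per hour
Combined rate = 1/7 + 1/11
Find common denominator: (11 + 7)/(7*11) = 18/77
Combined rate = 18/77 job per hour
Time together = 1 / (18/77) = 77/18 hours

77/18


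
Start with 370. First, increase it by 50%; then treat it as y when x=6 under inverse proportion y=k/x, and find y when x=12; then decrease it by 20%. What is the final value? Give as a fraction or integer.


Start with 370.
Step 1: Increase by 50%: 370 * 150/100 = 555
Step 2: Inverse prop: k = (555)*6; new y = k/12 = 555*6/12 = 555/2
Step 3: Decrease by 20%: 555/2 * 80/100 = 222
Final result = 222

222


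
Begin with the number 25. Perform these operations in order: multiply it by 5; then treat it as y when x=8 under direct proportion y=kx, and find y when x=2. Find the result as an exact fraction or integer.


Start with 25.
Step 1: Multiply by 5: 25 * 5 = 125
Step 2: Direct prop: k = (125)/8; new y = k*2 = 125*2/8 = 125/4
Final result = 125/4

125/4


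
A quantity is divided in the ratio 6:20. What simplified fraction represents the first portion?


Total parts = 6 + 20 = 26
First part fraction = 6/26
Simplify: 6/26 = 3/13

3/13


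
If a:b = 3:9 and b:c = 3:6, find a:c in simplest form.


Given a:b = 3:9 and b:c = 3:6
Make b consistent. Multiply first ratio by 3: a:b = 9:27
Multiply second ratio by 9: b:c = 27:54
Now b = 27 in both, so a:b:c = 9:27:54
Therefore a:c = 9:54
Simplify by GCD: a:c = 1:6

1:6


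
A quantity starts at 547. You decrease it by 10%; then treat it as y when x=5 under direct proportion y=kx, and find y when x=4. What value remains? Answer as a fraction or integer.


Start with 547.
Step 1: Decrease by 10%: 547 * 90/100 = 4923/10
Step 2: Direct prop: k = (4923/10)/5; new y = k*4 = 4923/10*4/5 = 9846/25
Final result = 9846/25

9846/25


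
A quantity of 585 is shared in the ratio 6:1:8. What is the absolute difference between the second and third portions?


Total parts = 6 + 1 + 8 = 15
Value per part = 585 / 15 = 39
Shares: 6*39=234, 1*39=39, 8*39=312
Second share = 39, third share = 312
Difference = |39 - 312| = 273

273


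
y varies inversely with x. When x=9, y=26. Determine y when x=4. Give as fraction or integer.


Inverse proportion: y = k/x
Find k: k = 9 * 26 = 234
Compute y at x=4: y = 234/4
y = 117/2

117/2


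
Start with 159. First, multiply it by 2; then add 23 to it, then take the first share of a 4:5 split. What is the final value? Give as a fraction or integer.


Start with 159.
Step 1: Multiply by 2: 159 * 2 = 318
Step 2: Add 23: 318+23=341; split 4:5 first = 341*4/9 = 1364/9
Final result = 1364/9

1364/9


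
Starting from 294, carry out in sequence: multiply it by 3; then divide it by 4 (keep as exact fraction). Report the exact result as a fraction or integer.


Start with 294.
Step 1: Multiply by 3: 294 * 3 = 882
Step 2: Divide by 4: 882 / 4 = 441/2
Final result = 441/2

441/2


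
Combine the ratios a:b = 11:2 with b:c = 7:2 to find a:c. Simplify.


Given a:b = 11:2 and b:c = 7:2
Make b consistent. Multiply first ratio by 7: a:b = 77:14
Multiply second ratio by 2: b:c = 14:4
Now b = 14 in both, so a:b:c = 77:14:4
Therefore a:c = 77:4
Simplify by GCD: a:c = 77:4

77:4


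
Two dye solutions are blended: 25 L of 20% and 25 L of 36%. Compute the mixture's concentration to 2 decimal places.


Solute in mixture 1 = 20% of 25 L = 25*20/100 = 5 L
Solute in mixture 2 = 36% of 25 L = 25*36/100 = 9 L
Total solute = 5 + 9 = 14 L
Total volume = 25 + 25 = 50 L
Final concentration = 14/50 * 100 = 28.00%

28.00


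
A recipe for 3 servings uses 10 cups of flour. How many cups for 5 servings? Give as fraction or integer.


Original: 10 cups for 3 servings
Target servings = 5
Scaling factor = 5/3
New amount = 10 * 5/3
= 50/3
= 50/3 cups

50/3


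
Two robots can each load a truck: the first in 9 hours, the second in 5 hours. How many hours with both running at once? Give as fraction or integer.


Rate of A = 1/9 job per hour
Rate of B = 1/5 job per hour
Combined rate = 1/9 + 1/5
Find common denominator: (5 + 9)/(9*5) = 14/45
Combined rate = 14/45 job per hour
Time together = 1 / (14/45) = 45/14 hours

45/14


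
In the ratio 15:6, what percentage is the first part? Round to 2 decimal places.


Total parts = 15 + 6 = 21
First part fraction = 15/21
Percentage = (15/21) * 100
= 0.714286 * 100
= 71.43%

71.43


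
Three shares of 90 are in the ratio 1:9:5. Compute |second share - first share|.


Total parts = 1 + 9 + 5 = 15
Value per part = 90 / 15 = 6
Shares: 1*6=6, 9*6=54, 5*6=30
Second share = 54, first share = 6
Difference = |54 - 6| = 48

48


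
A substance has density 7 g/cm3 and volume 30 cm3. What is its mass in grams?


Using mass = density * volume
Density = 7 g/cm3
Volume = 30 cm3
Mass = 7 * 30
= 210 g

210


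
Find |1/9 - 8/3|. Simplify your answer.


Simplify: 1/9 = 1/9 and 8/3 = 8/3
Find common denominator: LCD = 9
Convert: 1/9 and 24/9
Difference = |1 - 24|/9 = 23/9
Simplified = 23/9

23/9


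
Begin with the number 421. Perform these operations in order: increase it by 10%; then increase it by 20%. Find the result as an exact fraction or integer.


Start with 421.
Step 1: Increase by 10%: 421 * 110/100 = 4631/10
Step 2: Increase by 20%: 4631/10 * 120/100 = 13893/25
Final result = 13893/25

13893/25


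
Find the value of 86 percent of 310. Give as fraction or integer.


Compute 86% of 310
Convert percentage: 86% = 86/100
Multiply: 310 * 86/100
= 26660/100
= 1333/5

1333/5


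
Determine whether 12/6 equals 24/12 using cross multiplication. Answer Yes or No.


Cross multiply to check 12/6 = 24/12
Left cross product: 12 * 12 = 144
Right cross product: 6 * 24 = 144
144 = 144
Equal, so proportions match => Yes

Yes


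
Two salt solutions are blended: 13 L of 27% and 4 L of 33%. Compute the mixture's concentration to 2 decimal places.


Solute in mixture 1 = 27% of 13 L = 13*27/100 = 351/100 L
Solute in mixture 2 = 33% of 4 L = 4*33/100 = 33/25 L
Total solute = 351/100 + 33/25 = 483/100 L
Total volume = 13 + 4 = 17 L
Final concentration = 483/100/17 * 100 = 28.41%

28.41


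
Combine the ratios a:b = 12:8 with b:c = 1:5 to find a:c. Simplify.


Given a:b = 12:8 and b:c = 1:5
Make b consistent. Multiply first ratio by 1: a:b = 12:8
Multiply second ratio by 8: b:c = 8:40
Now b = 8 in both, so a:b:c = 12:8:40
Therefore a:c = 12:40
Simplify by GCD: a:c = 3:10

3:10


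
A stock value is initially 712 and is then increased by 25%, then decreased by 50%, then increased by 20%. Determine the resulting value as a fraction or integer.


Start: 712
Step 1: increase by 25% => multiply by 125/100
  712 * 125/100 = 890
Step 2: decrease by 50% => multiply by 50/100
  890 * 50/100 = 445
Step 3: increase by 20% => multiply by 120/100
  445 * 120/100 = 534
Final value = 534

534


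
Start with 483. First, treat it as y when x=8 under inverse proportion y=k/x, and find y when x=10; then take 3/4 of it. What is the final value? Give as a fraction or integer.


Start with 483.
Step 1: Inverse prop: k = (483)*8; new y = k/10 = 483*8/10 = 1932/5
Step 2: Take 3/4: 1932/5 * 3/4 = 1449/5
Final result = 1449/5

1449/5


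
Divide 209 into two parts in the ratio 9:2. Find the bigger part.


Total parts = 9 + 2 = 11
Value per part = 209 / 11 = 19
First share = 9 * 19 = 171
Second share = 2 * 19 = 38
Larger share = 171

171


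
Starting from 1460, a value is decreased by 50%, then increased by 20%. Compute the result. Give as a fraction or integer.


Start: 1460
Step 1: decrease by 50% => multiply by 50/100
  1460 * 50/100 = 730
Step 2: increase by 20% => multiply by 120/100
  730 * 120/100 = 876
Final value = 876

876


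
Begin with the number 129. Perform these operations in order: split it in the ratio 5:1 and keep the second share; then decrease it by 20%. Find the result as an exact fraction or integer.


Start with 129.
Step 1: Split 5:1, second share = 129 * 1/6 = 43/2
Step 2: Decrease by 20%: 43/2 * 80/100 = 86/5
Final result = 86/5

86/5


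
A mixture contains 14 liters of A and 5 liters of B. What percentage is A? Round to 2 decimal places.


Volume of A = 14 L
Volume of B = 5 L
Total volume = 14 + 5 = 19 L
Percentage of A = (14/19) * 100
= 73.68%

73.68


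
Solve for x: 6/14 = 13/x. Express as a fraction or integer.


Setting up: 6/14 = 13/x
Cross multiply: 6 * x = 14 * 13
6x = 182
x = 182/6
x = 91/3

91/3


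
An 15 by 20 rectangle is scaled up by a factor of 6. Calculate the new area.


Original dimensions: 15 x 20
Enlargement factor = 6
New width = 15 * 6 = 90
New height = 20 * 6 = 120
New area = 90 * 120 = 10800

10800


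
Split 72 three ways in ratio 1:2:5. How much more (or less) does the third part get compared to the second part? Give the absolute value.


Total parts = 1 + 2 + 5 = 8
Value per part = 72 / 8 = 9
Shares: 1*9=9, 2*9=18, 5*9=45
Third share = 45, second share = 18
Difference = |45 - 18| = 27

27


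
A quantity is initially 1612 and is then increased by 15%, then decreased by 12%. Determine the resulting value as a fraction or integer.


Start: 1612
Step 1: increase by 15% => multiply by 115/100
  1612 * 115/100 = 9269/5
Step 2: decrease by 12% => multiply by 88/100
  9269/5 * 88/100 = 203918/125
Final value = 203918/125

203918/125


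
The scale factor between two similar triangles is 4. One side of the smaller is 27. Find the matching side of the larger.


Similar triangles have proportional sides
Scale factor = 4
Smaller side = 27
Corresponding larger side = 27 * 4
= 108

108


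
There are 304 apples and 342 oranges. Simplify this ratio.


Find GCD(304, 342)
GCD = 38
Divide both by 38: 304/38 = 8, 342/38 = 9
Simplified ratio = 8:9

8:9


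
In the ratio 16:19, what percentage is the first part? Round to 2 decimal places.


Total parts = 16 + 19 = 35
First part fraction = 16/35
Percentage = (16/35) * 100
= 0.457143 * 100
= 45.71%

45.71


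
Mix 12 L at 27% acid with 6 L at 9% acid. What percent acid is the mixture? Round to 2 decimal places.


Solute in mixture 1 = 27% of 12 L = 12*27/100 = 81/25 L
Solute in mixture 2 = 9% of 6 L = 6*9/100 = 27/50 L
Total solute = 81/25 + 27/50 = 189/50 L
Total volume = 12 + 6 = 18 L
Final concentration = 189/50/18 * 100 = 21.00%

21.00


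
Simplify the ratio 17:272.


Find GCD(17, 272)
GCD = 17
Divide both by 17: 17/17 = 1, 272/17 = 16
Simplified ratio = 1:16

1:16


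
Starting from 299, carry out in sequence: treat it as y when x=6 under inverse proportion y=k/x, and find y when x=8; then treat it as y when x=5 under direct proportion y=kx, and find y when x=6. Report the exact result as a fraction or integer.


Start with 299.
Step 1: Inverse prop: k = (299)*6; new y = k/8 = 299*6/8 = 897/4
Step 2: Direct prop: k = (897/4)/5; new y = k*6 = 897/4*6/5 = 2691/10
Final result = 2691/10

2691/10


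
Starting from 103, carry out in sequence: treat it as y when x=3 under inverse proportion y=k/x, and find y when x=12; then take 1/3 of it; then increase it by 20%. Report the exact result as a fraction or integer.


Start with 103.
Step 1: Inverse prop: k = (103)*3; new y = k/12 = 103*3/12 = 103/4
Step 2: Take 1/3: 103/4 * 1/3 = 103/12
Step 3: Increase by 20%: 103/12 * 120/100 = 103/10
Final result = 103/10

103/10


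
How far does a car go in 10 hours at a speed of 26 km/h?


Using distance = speed * time
Speed = 26 km/h
Time = 10 hours
Distance = 26 * 10
= 260 km

260


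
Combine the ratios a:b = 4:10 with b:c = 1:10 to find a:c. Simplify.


Given a:b = 4:10 and b:c = 1:10
Make b consistent. Multiply first ratio by 1: a:b = 4:10
Multiply second ratio by 10: b:c = 10:100
Now b = 10 in both, so a:b:c = 4:10:100
Therefore a:c = 4:100
Simplify by GCD: a:c = 1:25

1:25


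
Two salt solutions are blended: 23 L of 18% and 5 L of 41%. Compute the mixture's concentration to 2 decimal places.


Solute in mixture 1 = 18% of 23 L = 23*18/100 = 207/50 L
Solute in mixture 2 = 41% of 5 L = 5*41/100 = 41/20 L
Total solute = 207/50 + 41/20 = 619/100 L
Total volume = 23 + 5 = 28 L
Final concentration = 619/100/28 * 100 = 22.11%

22.11


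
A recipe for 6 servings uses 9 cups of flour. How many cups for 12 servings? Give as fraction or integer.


Original: 9 cups for 6 servings
Target servings = 12
Scaling factor = 12/6
New amount = 9 * 12/6
= 108/6
= 18 cups

18


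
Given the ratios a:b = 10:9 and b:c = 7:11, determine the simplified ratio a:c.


Given a:b = 10:9 and b:c = 7:11
Make b consistent. Multiply first ratio by 7: a:b = 70:63
Multiply second ratio by 9: b:c = 63:99
Now b = 63 in both, so a:b:c = 70:63:99
Therefore a:c = 70:99
Simplify by GCD: a:c = 70:99

70:99


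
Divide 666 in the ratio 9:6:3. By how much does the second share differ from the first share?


Total parts = 9 + 6 + 3 = 18
Value per part = 666 / 18 = 37
Shares: 9*37=333, 6*37=222, 3*37=111
Second share = 222, first share = 333
Difference = |222 - 333| = 111

111


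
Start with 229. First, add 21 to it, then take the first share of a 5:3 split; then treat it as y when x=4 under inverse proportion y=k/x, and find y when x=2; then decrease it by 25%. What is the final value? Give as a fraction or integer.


Start with 229.
Step 1: Add 21: 229+21=250; split 5:3 first = 250*5/8 = 625/4
Step 2: Inverse prop: k = (625/4)*4; new y = k/2 = 625/4*4/2 = 625/2
Step 3: Decrease by 25%: 625/2 * 75/100 = 1875/8
Final result = 1875/8

1875/8


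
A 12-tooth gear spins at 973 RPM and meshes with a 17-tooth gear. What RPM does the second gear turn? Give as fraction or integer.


Gear ratio: teeth_A * RPM_A = teeth_B * RPM_B
12 * 973 = 17 * RPM_B
11676 = 17 * RPM_B
RPM_B = 11676 / 17
RPM_B = 11676/17

11676/17


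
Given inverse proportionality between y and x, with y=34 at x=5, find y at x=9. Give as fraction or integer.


Inverse proportion: y = k/x
Find k: k = 5 * 34 = 170
Compute y at x=9: y = 170/9
y = 170/9

170/9


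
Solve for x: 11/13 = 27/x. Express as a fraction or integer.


Setting up: 11/13 = 27/x
Cross multiply: 11 * x = 13 * 27
11x = 351
x = 351/11
x = 351/11

351/11


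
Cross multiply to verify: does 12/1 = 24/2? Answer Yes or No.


Cross multiply to check 12/1 = 24/2
Left cross product: 12 * 2 = 24
Right cross product: 1 * 24 = 24
24 = 24
Equal, so proportions match => Yes

Yes


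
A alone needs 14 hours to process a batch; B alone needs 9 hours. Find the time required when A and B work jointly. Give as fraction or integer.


Rate of A = 1/14 job per hour
Rate of B = 1/9 job per hour
Combined rate = 1/14 + 1/9
Find common denominator: (9 + 14)/(14*9) = 23/126
Combined rate = 23/126 job per hour
Time together = 1 / (23/126) = 126/23 hours

126/23


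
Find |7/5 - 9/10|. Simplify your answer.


Simplify: 7/5 = 7/5 and 9/10 = 9/10
Find common denominator: LCD = 10
Convert: 14/10 and 9/10
Difference = |14 - 9|/10 = 5/10
Simplified = 1/2

1/2


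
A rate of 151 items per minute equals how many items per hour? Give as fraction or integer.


Converting from per minute to per hour
Rate = 151 items per minute
Multiply by 60: 151 * 60
= 9060 items per hour

9060


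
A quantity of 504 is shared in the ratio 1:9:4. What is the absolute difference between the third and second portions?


Total parts = 1 + 9 + 4 = 14
Value per part = 504 / 14 = 36
Shares: 1*36=36, 9*36=324, 4*36=144
Third share = 144, second share = 324
Difference = |144 - 324| = 180

180


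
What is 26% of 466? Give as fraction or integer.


Compute 26% of 466
Convert percentage: 26% = 26/100
Multiply: 466 * 26/100
= 12116/100
= 3029/25

3029/25


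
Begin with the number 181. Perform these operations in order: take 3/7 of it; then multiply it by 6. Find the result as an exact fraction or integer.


Start with 181.
Step 1: Take 3/7: 181 * 3/7 = 543/7
Step 2: Multiply by 6: 543/7 * 6 = 3258/7
Final result = 3258/7

3258/7


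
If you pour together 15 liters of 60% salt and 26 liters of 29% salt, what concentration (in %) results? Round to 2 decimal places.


Solute in mixture 1 = 60% of 15 L = 15*60/100 = 9 L
Solute in mixture 2 = 29% of 26 L = 26*29/100 = 377/50 L
Total solute = 9 + 377/50 = 827/50 L
Total volume = 15 + 26 = 41 L
Final concentration = 827/50/41 * 100 = 40.34%

40.34


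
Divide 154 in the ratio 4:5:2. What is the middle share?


Ratio = 4:5:2
Total parts = 4 + 5 + 2 = 11
Value per part = 154 / 11 = 14
First share = 4 * 14 = 56
Middle share = 5 * 14 = 70
Third share = 2 * 14 = 28

70


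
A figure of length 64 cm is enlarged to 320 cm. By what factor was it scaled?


Original length = 64 cm
Scaled length = 320 cm
Scale factor = 320 / 64
= 5

5


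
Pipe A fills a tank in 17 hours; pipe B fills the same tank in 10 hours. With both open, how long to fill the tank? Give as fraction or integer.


Rate of A = 1/17 job per hour
Rate of B = 1/10 job per hour
Combined rate = 1/17 + 1/10
Find common denominator: (10 + 17)/(17*10) = 27/170
Combined rate = 27/170 job per hour
Time together = 1 / (27/170) = 170/27 hours

170/27


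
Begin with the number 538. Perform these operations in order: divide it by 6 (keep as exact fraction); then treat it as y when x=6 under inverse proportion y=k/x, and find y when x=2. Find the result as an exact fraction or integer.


Start with 538.
Step 1: Divide by 6: 538 / 6 = 269/3
Step 2: Inverse prop: k = (269/3)*6; new y = k/2 = 269/3*6/2 = 269
Final result = 269

269


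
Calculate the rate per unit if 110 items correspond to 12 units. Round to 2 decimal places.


Total items = 110
Number of units = 12
Unit rate = 110 / 12
= 9.17 items per unit

9.17


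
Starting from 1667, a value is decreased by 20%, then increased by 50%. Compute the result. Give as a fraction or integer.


Start: 1667
Step 1: decrease by 20% => multiply by 80/100
  1667 * 80/100 = 6668/5
Step 2: increase by 50% => multiply by 150/100
  6668/5 * 150/100 = 10002/5
Final value = 10002/5

10002/5


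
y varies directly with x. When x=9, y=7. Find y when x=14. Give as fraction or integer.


Direct proportion: y = kx
Find k: k = 7/9 = 7/9
Compute y at x=14: y = 7/9 * 14
y = 98/9

98/9


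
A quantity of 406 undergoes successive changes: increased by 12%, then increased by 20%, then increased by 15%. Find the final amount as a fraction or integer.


Start: 406
Step 1: increase by 12% => multiply by 112/100
  406 * 112/100 = 11368/25
Step 2: increase by 20% => multiply by 120/100
  11368/25 * 120/100 = 68208/125
Step 3: increase by 15% => multiply by 115/100
  68208/125 * 115/100 = 392196/625
Final value = 392196/625

392196/625


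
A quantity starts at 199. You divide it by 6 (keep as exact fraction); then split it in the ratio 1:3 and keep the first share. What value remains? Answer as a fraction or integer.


Start with 199.
Step 1: Divide by 6: 199 / 6 = 199/6
Step 2: Split 1:3, first share = 199/6 * 1/4 = 199/24
Final result = 199/24

199/24


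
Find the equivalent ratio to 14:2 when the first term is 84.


Original ratio: 14:2
First term target: 84
Scale factor = 84 / 14 = 6
Multiply second term: 2 * 6 = 12
Equivalent ratio = 84:12

84:12


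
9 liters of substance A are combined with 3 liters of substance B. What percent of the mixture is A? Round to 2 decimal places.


Volume of A = 9 L
Volume of B = 3 L
Total volume = 9 + 3 = 12 L
Percentage of A = (9/12) * 100
= 75.00%

75.00


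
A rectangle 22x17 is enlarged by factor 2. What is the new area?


Original dimensions: 22 x 17
Enlargement factor = 2
New width = 22 * 2 = 44
New height = 17 * 2 = 34
New area = 44 * 34 = 1496

1496


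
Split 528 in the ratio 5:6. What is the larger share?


Total parts = 5 + 6 = 11
Value per part = 528 / 11 = 48
First share = 5 * 48 = 240
Second share = 6 * 48 = 288
Larger share = 288

288


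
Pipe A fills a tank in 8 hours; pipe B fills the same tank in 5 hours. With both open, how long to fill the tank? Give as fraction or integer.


Rate of A = 1/8 job per hour
Rate of B = 1/5 job per hour
Combined rate = 1/8 + 1/5
Find common denominator: (5 + 8)/(8*5) = 13/40
Combined rate = 13/40 job per hour
Time together = 1 / (13/40) = 40/13 hours

40/13


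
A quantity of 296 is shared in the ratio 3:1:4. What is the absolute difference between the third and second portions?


Total parts = 3 + 1 + 4 = 8
Value per part = 296 / 8 = 37
Shares: 3*37=111, 1*37=37, 4*37=148
Third share = 148, second share = 37
Difference = |148 - 37| = 111

111


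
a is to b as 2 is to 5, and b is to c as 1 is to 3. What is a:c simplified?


Given a:b = 2:5 and b:c = 1:3
Make b consistent. Multiply first ratio by 1: a:b = 2:5
Multiply second ratio by 5: b:c = 5:15
Now b = 5 in both, so a:b:c = 2:5:15
Therefore a:c = 2:15
Simplify by GCD: a:c = 2:15

2:15


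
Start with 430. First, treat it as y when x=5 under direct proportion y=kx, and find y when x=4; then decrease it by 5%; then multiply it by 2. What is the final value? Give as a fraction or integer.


Start with 430.
Step 1: Direct prop: k = (430)/5; new y = k*4 = 430*4/5 = 344
Step 2: Decrease by 5%: 344 * 95/100 = 1634/5
Step 3: Multiply by 2: 1634/5 * 2 = 3268/5
Final result = 3268/5

3268/5


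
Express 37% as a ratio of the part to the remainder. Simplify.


Part = 37%, Remainder = 63%
Ratio = 37:63
GCD(37, 63) = 1
Simplify: 37:63 = 37:63

37:63


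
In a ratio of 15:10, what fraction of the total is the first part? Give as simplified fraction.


Total parts = 15 + 10 = 25
First part fraction = 15/25
Simplify: 15/25 = 3/5

3/5


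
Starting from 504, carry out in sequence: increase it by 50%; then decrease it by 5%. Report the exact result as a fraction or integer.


Start with 504.
Step 1: Increase by 50%: 504 * 150/100 = 756
Step 2: Decrease by 5%: 756 * 95/100 = 3591/5
Final result = 3591/5

3591/5


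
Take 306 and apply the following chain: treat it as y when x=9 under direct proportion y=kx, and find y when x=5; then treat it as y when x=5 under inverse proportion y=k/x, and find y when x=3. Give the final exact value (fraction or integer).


Start with 306.
Step 1: Direct prop: k = (306)/9; new y = k*5 = 306*5/9 = 170
Step 2: Inverse prop: k = (170)*5; new y = k/3 = 170*5/3 = 850/3
Final result = 850/3

850/3
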